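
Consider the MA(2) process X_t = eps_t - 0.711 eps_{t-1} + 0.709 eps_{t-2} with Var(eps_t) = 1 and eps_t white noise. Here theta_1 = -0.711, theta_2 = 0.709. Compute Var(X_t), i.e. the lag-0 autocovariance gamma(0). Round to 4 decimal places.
\gamma(0) = 2.0082

For an MA(q) process X_t = eps_t + sum_i theta_i eps_{t-i} with
Var(eps_t) = sigma^2, the variance is
  gamma(0) = sigma^2 * (1 + sum_i theta_i^2).
  sum_i theta_i^2 = (-0.711)^2 + (0.709)^2 = 0.505521 + 0.502681 = 1.008202.
  gamma(0) = 1 * (1 + 1.008202) = 1 * 2.008202 = 2.008202, which rounds to 2.0082.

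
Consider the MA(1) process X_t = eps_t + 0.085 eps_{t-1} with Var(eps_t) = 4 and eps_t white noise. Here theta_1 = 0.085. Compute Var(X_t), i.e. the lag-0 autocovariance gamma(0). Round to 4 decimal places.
\gamma(0) = 4.0289

For an MA(q) process X_t = eps_t + sum_i theta_i eps_{t-i} with
Var(eps_t) = sigma^2, the variance is
  gamma(0) = sigma^2 * (1 + sum_i theta_i^2).
  sum_i theta_i^2 = (0.085)^2 = 0.007225.
  gamma(0) = 4 * (1 + 0.007225) = 4 * 1.007225 = 4.0289.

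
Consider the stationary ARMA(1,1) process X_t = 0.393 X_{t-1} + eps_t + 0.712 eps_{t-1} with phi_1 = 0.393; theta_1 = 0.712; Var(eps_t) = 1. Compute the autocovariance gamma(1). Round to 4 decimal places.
\gamma(1) = 1.6725

Multiply the model equation by X_{t-k} and take expectations. With theta_0 = psi_0 = 1 and psi_j the MA(infinity) weights, this gives
  gamma(k) - sum_i phi_i gamma(k-i) = c_k,
  c_k = sigma^2 * sum_{j=k..q} theta_j psi_{j-k}   (c_k = 0 for k > q),
using gamma(-m) = gamma(m).
psi-weights needed (psi_j = theta_j + sum_i phi_i psi_{j-i}):
  psi_1 = theta_1 + phi_1 = 0.712 + (0.393) = 1.105
Right-hand sides:
  c_0 = sigma^2 (1 + theta_1 psi_1) = 1 * (1 + (0.712)(1.105)) = 1 * 1.78676 = 1.78676
  c_1 = sigma^2 theta_1 = 1 * (0.712) = 0.712
  c_2 = 0
Equations for k = 0 and k = 1 (AR order 1):
  gamma(0) = phi_1 gamma(1) + c_0
  gamma(1) = phi_1 gamma(0) + c_1
Substituting the second into the first: gamma(0) (1 - phi_1^2) = c_0 + phi_1 c_1, so
  gamma(0) = (c_0 + phi_1 c_1) / (1 - phi_1^2) = (1.78676 + (0.393)(0.712)) / (1 - (0.393)^2) = 2.066576 / 0.845551 = 2.444058.
  gamma(1) = phi_1 gamma(0) + c_1 = (0.393)(2.444058) + (0.712) = 1.672515.
Therefore gamma(1) = 1.6725 (to 4 decimal places).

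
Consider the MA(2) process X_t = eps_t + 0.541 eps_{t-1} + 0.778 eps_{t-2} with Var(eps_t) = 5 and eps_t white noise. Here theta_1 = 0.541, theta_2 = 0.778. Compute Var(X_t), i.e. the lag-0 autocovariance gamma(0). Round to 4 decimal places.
\gamma(0) = 9.4898

For an MA(q) process X_t = eps_t + sum_i theta_i eps_{t-i} with
Var(eps_t) = sigma^2, the variance is
  gamma(0) = sigma^2 * (1 + sum_i theta_i^2).
  sum_i theta_i^2 = (0.541)^2 + (0.778)^2 = 0.292681 + 0.605284 = 0.897965.
  gamma(0) = 5 * (1 + 0.897965) = 5 * 1.897965 = 9.489825, which rounds to 9.4898.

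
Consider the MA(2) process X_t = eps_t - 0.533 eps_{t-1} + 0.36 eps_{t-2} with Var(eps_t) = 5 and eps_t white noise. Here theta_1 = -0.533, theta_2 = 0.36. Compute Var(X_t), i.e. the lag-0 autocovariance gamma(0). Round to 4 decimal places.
\gamma(0) = 7.0684

For an MA(q) process X_t = eps_t + sum_i theta_i eps_{t-i} with
Var(eps_t) = sigma^2, the variance is
  gamma(0) = sigma^2 * (1 + sum_i theta_i^2).
  sum_i theta_i^2 = (-0.533)^2 + (0.36)^2 = 0.284089 + 0.1296 = 0.413689.
  gamma(0) = 5 * (1 + 0.413689) = 5 * 1.413689 = 7.068445, which rounds to 7.0684.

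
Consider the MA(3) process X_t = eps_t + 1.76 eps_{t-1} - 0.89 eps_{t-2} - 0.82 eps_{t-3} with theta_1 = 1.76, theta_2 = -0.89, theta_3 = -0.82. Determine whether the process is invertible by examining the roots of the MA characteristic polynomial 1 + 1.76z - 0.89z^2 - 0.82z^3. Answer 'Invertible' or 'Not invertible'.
\text{Not invertible}

The MA(q) characteristic polynomial is P(z) = 1 + 1.76z - 0.89z^2 - 0.82z^3.
Invertibility requires all roots to lie outside the unit circle, i.e. |z| > 1 for every root.
Degree 3: look for a simple real root z0 first, then factor out (1 - z/z0) and solve the remaining quadratic.
Testing z0 = -0.5: P(-0.5) = 1 + (1.76)(-0.5) + (-0.89)(-0.5)^2 + (-0.82)(-0.5)^3
  = 1 + (-0.88) + (-0.2225) + (0.1025) = 0.  So z_0 = -0.5 is a root, |z_0| = 0.5.
Divide out the factor (1 + 2 z) = (1 - z/z0) (since 1/z0 = -2):
  P(z) = (1 + 2 z)(1 + (-0.24) z + (-0.41) z^2)
  [check: z-coef -0.24 - (-2) = 1.76; z^2-coef -0.41 - (-2)(-0.24) = -0.89; z^3-coef -(-2)(-0.41) = -0.82.]
Remaining roots from the quadratic factor 1 + (-0.24) z + (-0.41) z^2:
  Set 1 + (-0.24) z + (-0.41) z^2 = 0, i.e. a z^2 + b z + c = 0 with a = -0.41, b = -0.24, c = 1.
  Discriminant D = b^2 - 4ac = (-0.24)^2 - 4*(-0.41)*1 = 0.0576 - (-1.64) = 1.6976.
  D >= 0, so the roots are real: z = (-b +/- sqrt(D)) / (2a) = (0.24 +/- 1.30292) / (-0.82).
    z_1 = (0.24 + 1.30292) / (-0.82) = -1.8816,   |z_1| = 1.8816.
    z_2 = (0.24 - 1.30292) / (-0.82) = 1.2962,   |z_2| = 1.2962.
Moduli of all roots: 0.5000, 1.8816, 1.2962.
All moduli strictly greater than 1? No.
Verdict: Not invertible.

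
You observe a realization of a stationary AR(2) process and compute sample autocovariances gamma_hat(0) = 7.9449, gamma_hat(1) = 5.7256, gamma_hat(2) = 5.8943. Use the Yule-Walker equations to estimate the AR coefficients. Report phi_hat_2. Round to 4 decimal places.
\hat\phi_{2} = 0.4630

The Yule-Walker equations for an AR(p) process read, in matrix form,
  Gamma_p phi = r_p,   with   (Gamma_p)_{ij} = gamma(|i - j|),
                       (r_p)_i = gamma(i),   i,j = 1..p.
Substitute the sample gammas (Toeplitz matrix and right-hand side of size 2):
  Gamma_p = [[7.9449, 5.7256], [5.7256, 7.9449]]
  r_p     = [5.7256, 5.8943]
Written out:
  7.9449 phi_1 + 5.7256 phi_2 = 5.7256
  5.7256 phi_1 + 7.9449 phi_2 = 5.8943
Solve by Cramer's rule:
  det = gamma(0)^2 - gamma(1)^2 = (7.9449)^2 - (5.7256)^2 = 63.12143601 - 32.78249536 = 30.33894065
  phi_hat_1 = [gamma(1) gamma(0) - gamma(1) gamma(2)] / det = [(5.7256)(7.9449) - (5.7256)(5.8943)] / 30.33894065 = 11.74091536 / 30.33894065 = 0.387
  phi_hat_2 = [gamma(0) gamma(2) - gamma(1)^2] / det = [(7.9449)(5.8943) - (5.7256)^2] / 30.33894065 = 14.04712871 / 30.33894065 = 0.463
So phi_hat = [0.3870, 0.4630].
Therefore phi_hat_2 = 0.4630.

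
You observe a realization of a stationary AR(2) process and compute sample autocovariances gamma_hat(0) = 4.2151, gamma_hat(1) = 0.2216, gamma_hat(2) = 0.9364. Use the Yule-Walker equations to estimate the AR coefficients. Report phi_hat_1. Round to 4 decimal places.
\hat\phi_{1} = 0.0410

The Yule-Walker equations for an AR(p) process read, in matrix form,
  Gamma_p phi = r_p,   with   (Gamma_p)_{ij} = gamma(|i - j|),
                       (r_p)_i = gamma(i),   i,j = 1..p.
Substitute the sample gammas (Toeplitz matrix and right-hand side of size 2):
  Gamma_p = [[4.2151, 0.2216], [0.2216, 4.2151]]
  r_p     = [0.2216, 0.9364]
Written out:
  4.2151 phi_1 + 0.2216 phi_2 = 0.2216
  0.2216 phi_1 + 4.2151 phi_2 = 0.9364
Solve by Cramer's rule:
  det = gamma(0)^2 - gamma(1)^2 = (4.2151)^2 - (0.2216)^2 = 17.76706801 - 0.04910656 = 17.71796145
  phi_hat_1 = [gamma(1) gamma(0) - gamma(1) gamma(2)] / det = [(0.2216)(4.2151) - (0.2216)(0.9364)] / 17.71796145 = 0.72655992 / 17.71796145 = 0.041
  phi_hat_2 = [gamma(0) gamma(2) - gamma(1)^2] / det = [(4.2151)(0.9364) - (0.2216)^2] / 17.71796145 = 3.89791308 / 17.71796145 = 0.22
So phi_hat = [0.0410, 0.2200].
Therefore phi_hat_1 = 0.0410.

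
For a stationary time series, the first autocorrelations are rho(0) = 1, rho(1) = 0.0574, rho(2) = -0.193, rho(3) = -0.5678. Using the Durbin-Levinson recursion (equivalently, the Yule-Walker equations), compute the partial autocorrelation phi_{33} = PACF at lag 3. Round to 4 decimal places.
\phi_{33} = -0.5670

The PACF at lag k is phi_{kk}, the last component of the solution
to the Yule-Walker system G_k phi = r_k where
  (G_k)_{ij} = rho(|i - j|), (r_k)_i = rho(i), i,j = 1..k.
Equivalently, Durbin-Levinson gives phi_{kk} iteratively:
  phi_{11} = rho(1)
  phi_{kk} = [rho(k) - sum_{j=1..k-1} phi_{k-1,j} rho(k-j)]
            / [1 - sum_{j=1..k-1} phi_{k-1,j} rho(j)],
  phi_{k,j} = phi_{k-1,j} - phi_{kk} phi_{k-1,k-j},  j = 1..k-1.
Step k = 1:
  phi_11 = rho(1) = 0.0574.
Step k = 2:
  phi_22 = [rho(2) - phi_11 rho(1)] / [1 - phi_11 rho(1)] = [-0.193 - (0.0574)(0.0574)] / [1 - (0.0574)(0.0574)]
         = -0.19629476 / 0.99670524 = -0.196944.
  Update: phi_21 = phi_11 - phi_22 phi_11 = 0.0574 - (-0.196944)(0.0574) = 0.068705.
Step k = 3:
  phi_33 = [rho(3) - phi_21 rho(2) - phi_22 rho(1)] / [1 - phi_21 rho(1) - phi_22 rho(2)]
    numerator   = -0.5678 - (0.068705)(-0.193) - (-0.196944)(0.0574) = -0.54323545
    denominator = 1 - (0.068705)(0.0574) - (-0.196944)(-0.193) = 0.95804624
  phi_33 = -0.54323545 / 0.95804624 = -0.567.
Therefore phi_{33} = -0.5670.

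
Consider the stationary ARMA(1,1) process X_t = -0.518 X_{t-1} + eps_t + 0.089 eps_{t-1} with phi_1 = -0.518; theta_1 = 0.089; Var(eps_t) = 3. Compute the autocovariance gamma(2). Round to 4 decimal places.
\gamma(2) = 0.8691

Multiply the model equation by X_{t-k} and take expectations. With theta_0 = psi_0 = 1 and psi_j the MA(infinity) weights, this gives
  gamma(k) - sum_i phi_i gamma(k-i) = c_k,
  c_k = sigma^2 * sum_{j=k..q} theta_j psi_{j-k}   (c_k = 0 for k > q),
using gamma(-m) = gamma(m).
psi-weights needed (psi_j = theta_j + sum_i phi_i psi_{j-i}):
  psi_1 = theta_1 + phi_1 = 0.089 + (-0.518) = -0.429
Right-hand sides:
  c_0 = sigma^2 (1 + theta_1 psi_1) = 3 * (1 + (0.089)(-0.429)) = 3 * 0.961819 = 2.885457
  c_1 = sigma^2 theta_1 = 3 * (0.089) = 0.267
  c_2 = 0
Equations for k = 0 and k = 1 (AR order 1):
  gamma(0) = phi_1 gamma(1) + c_0
  gamma(1) = phi_1 gamma(0) + c_1
Substituting the second into the first: gamma(0) (1 - phi_1^2) = c_0 + phi_1 c_1, so
  gamma(0) = (c_0 + phi_1 c_1) / (1 - phi_1^2) = (2.885457 + (-0.518)(0.267)) / (1 - (-0.518)^2) = 2.747151 / 0.731676 = 3.7546.
  gamma(1) = phi_1 gamma(0) + c_1 = (-0.518)(3.7546) + (0.267) = -1.677883.
For k = 2 (> q): gamma(2) = phi_1 gamma(1) = (-0.518)(-1.677883) = 0.869143.
Therefore gamma(2) = 0.8691 (to 4 decimal places).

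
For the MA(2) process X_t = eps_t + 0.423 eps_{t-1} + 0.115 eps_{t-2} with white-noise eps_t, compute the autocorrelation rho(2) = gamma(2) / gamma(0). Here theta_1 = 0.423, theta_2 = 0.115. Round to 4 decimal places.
\rho(2) = 0.0965

For an MA(q) process with theta_0 = 1, the autocovariance is
  gamma(k) = sigma^2 * sum_{i=0..q-k} theta_i * theta_{i+k},
and rho(k) = gamma(k) / gamma(0). Sigma^2 cancels.
  numerator   = (1)*(0.115) = 0.115.
  denominator = (1)^2 + (0.423)^2 + (0.115)^2 = 1.192154.
  rho(2) = 0.115 / 1.192154 = 0.0965.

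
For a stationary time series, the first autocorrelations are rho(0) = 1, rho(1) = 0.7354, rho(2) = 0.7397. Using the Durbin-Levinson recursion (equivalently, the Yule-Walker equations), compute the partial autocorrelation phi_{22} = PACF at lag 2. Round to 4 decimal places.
\phi_{22} = 0.4331

The PACF at lag k is phi_{kk}, the last component of the solution
to the Yule-Walker system G_k phi = r_k where
  (G_k)_{ij} = rho(|i - j|), (r_k)_i = rho(i), i,j = 1..k.
Equivalently, Durbin-Levinson gives phi_{kk} iteratively:
  phi_{11} = rho(1)
  phi_{kk} = [rho(k) - sum_{j=1..k-1} phi_{k-1,j} rho(k-j)]
            / [1 - sum_{j=1..k-1} phi_{k-1,j} rho(j)],
  phi_{k,j} = phi_{k-1,j} - phi_{kk} phi_{k-1,k-j},  j = 1..k-1.
Step k = 1:
  phi_11 = rho(1) = 0.7354.
Step k = 2:
  phi_22 = [rho(2) - phi_11 rho(1)] / [1 - phi_11 rho(1)] = [0.7397 - (0.7354)(0.7354)] / [1 - (0.7354)(0.7354)]
         = 0.19888684 / 0.45918684 = 0.4331.
Therefore phi_{22} = 0.4331.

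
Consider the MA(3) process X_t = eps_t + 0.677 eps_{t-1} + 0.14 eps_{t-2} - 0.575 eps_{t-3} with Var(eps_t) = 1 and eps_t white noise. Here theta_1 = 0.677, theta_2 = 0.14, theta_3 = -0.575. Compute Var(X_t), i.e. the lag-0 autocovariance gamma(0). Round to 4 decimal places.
\gamma(0) = 1.8086

For an MA(q) process X_t = eps_t + sum_i theta_i eps_{t-i} with
Var(eps_t) = sigma^2, the variance is
  gamma(0) = sigma^2 * (1 + sum_i theta_i^2).
  sum_i theta_i^2 = (0.677)^2 + (0.14)^2 + (-0.575)^2 = 0.458329 + 0.0196 + 0.330625 = 0.808554.
  gamma(0) = 1 * (1 + 0.808554) = 1 * 1.808554 = 1.808554, which rounds to 1.8086.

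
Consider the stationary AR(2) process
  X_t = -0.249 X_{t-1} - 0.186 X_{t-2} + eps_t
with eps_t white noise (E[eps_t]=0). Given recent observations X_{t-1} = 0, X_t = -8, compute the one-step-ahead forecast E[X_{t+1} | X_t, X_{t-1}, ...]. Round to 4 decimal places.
E[X_{t+1} \mid \mathcal F_t] = 1.9920

For an AR(p) model X_t = c + sum_i phi_i X_{t-i} + eps_t, the
one-step-ahead conditional mean is
  E[X_{t+1} | X_t, ...] = c + sum_i phi_i X_{t+1-i}.
Substitute known values:
  E[X_{t+1} | ...] = (-0.249) * (-8) + (-0.186) * (0)
                   = 1.9920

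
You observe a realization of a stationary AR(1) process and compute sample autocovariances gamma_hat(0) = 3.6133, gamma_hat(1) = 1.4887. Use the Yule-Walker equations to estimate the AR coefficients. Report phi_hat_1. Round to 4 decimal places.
\hat\phi_{1} = 0.4120

The Yule-Walker equations for an AR(p) process read, in matrix form,
  Gamma_p phi = r_p,   with   (Gamma_p)_{ij} = gamma(|i - j|),
                       (r_p)_i = gamma(i),   i,j = 1..p.
Substitute the sample gammas (Toeplitz matrix and right-hand side of size 1):
  Gamma_p = [[3.6133]]
  r_p     = [1.4887]
With p = 1 this is the single equation gamma(0) phi_1 = gamma(1):
  phi_hat_1 = gamma(1) / gamma(0) = 1.4887 / 3.6133 = 0.4120.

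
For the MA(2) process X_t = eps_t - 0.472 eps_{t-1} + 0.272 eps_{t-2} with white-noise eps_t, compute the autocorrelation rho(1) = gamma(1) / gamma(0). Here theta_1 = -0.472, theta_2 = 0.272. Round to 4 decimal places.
\rho(1) = -0.4630

For an MA(q) process with theta_0 = 1, the autocovariance is
  gamma(k) = sigma^2 * sum_{i=0..q-k} theta_i * theta_{i+k},
and rho(k) = gamma(k) / gamma(0). Sigma^2 cancels.
  numerator   = (1)*(-0.472) + (-0.472)*(0.272) = -0.600384.
  denominator = (1)^2 + (-0.472)^2 + (0.272)^2 = 1.296768.
  rho(1) = -0.600384 / 1.296768 = -0.4630.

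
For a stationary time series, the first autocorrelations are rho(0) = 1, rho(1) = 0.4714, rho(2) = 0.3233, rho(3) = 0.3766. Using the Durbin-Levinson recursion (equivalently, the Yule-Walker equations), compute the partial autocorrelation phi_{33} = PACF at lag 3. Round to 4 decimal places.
\phi_{33} = 0.2390

The PACF at lag k is phi_{kk}, the last component of the solution
to the Yule-Walker system G_k phi = r_k where
  (G_k)_{ij} = rho(|i - j|), (r_k)_i = rho(i), i,j = 1..k.
Equivalently, Durbin-Levinson gives phi_{kk} iteratively:
  phi_{11} = rho(1)
  phi_{kk} = [rho(k) - sum_{j=1..k-1} phi_{k-1,j} rho(k-j)]
            / [1 - sum_{j=1..k-1} phi_{k-1,j} rho(j)],
  phi_{k,j} = phi_{k-1,j} - phi_{kk} phi_{k-1,k-j},  j = 1..k-1.
Step k = 1:
  phi_11 = rho(1) = 0.4714.
Step k = 2:
  phi_22 = [rho(2) - phi_11 rho(1)] / [1 - phi_11 rho(1)] = [0.3233 - (0.4714)(0.4714)] / [1 - (0.4714)(0.4714)]
         = 0.10108204 / 0.77778204 = 0.129962.
  Update: phi_21 = phi_11 - phi_22 phi_11 = 0.4714 - (0.129962)(0.4714) = 0.410136.
Step k = 3:
  phi_33 = [rho(3) - phi_21 rho(2) - phi_22 rho(1)] / [1 - phi_21 rho(1) - phi_22 rho(2)]
    numerator   = 0.3766 - (0.410136)(0.3233) - (0.129962)(0.4714) = 0.182739
    denominator = 1 - (0.410136)(0.4714) - (0.129962)(0.3233) = 0.76464522
  phi_33 = 0.182739 / 0.76464522 = 0.239.
Therefore phi_{33} = 0.2390.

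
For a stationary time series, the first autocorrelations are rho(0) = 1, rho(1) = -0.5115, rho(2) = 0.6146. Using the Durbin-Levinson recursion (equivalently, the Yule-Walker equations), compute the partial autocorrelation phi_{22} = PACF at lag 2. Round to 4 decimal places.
\phi_{22} = 0.4780

The PACF at lag k is phi_{kk}, the last component of the solution
to the Yule-Walker system G_k phi = r_k where
  (G_k)_{ij} = rho(|i - j|), (r_k)_i = rho(i), i,j = 1..k.
Equivalently, Durbin-Levinson gives phi_{kk} iteratively:
  phi_{11} = rho(1)
  phi_{kk} = [rho(k) - sum_{j=1..k-1} phi_{k-1,j} rho(k-j)]
            / [1 - sum_{j=1..k-1} phi_{k-1,j} rho(j)],
  phi_{k,j} = phi_{k-1,j} - phi_{kk} phi_{k-1,k-j},  j = 1..k-1.
Step k = 1:
  phi_11 = rho(1) = -0.5115.
Step k = 2:
  phi_22 = [rho(2) - phi_11 rho(1)] / [1 - phi_11 rho(1)] = [0.6146 - (-0.5115)(-0.5115)] / [1 - (-0.5115)(-0.5115)]
         = 0.35296775 / 0.73836775 = 0.478.
Therefore phi_{22} = 0.4780.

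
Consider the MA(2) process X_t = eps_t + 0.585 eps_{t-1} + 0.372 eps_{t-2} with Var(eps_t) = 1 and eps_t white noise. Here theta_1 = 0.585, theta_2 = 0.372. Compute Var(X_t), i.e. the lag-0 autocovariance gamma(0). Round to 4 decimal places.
\gamma(0) = 1.4806

For an MA(q) process X_t = eps_t + sum_i theta_i eps_{t-i} with
Var(eps_t) = sigma^2, the variance is
  gamma(0) = sigma^2 * (1 + sum_i theta_i^2).
  sum_i theta_i^2 = (0.585)^2 + (0.372)^2 = 0.342225 + 0.138384 = 0.480609.
  gamma(0) = 1 * (1 + 0.480609) = 1 * 1.480609 = 1.480609, which rounds to 1.4806.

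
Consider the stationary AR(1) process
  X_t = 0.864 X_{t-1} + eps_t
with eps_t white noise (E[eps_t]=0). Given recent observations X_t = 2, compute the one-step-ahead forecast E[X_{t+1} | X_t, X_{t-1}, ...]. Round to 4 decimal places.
E[X_{t+1} \mid \mathcal F_t] = 1.7280

For an AR(p) model X_t = c + sum_i phi_i X_{t-i} + eps_t, the
one-step-ahead conditional mean is
  E[X_{t+1} | X_t, ...] = c + sum_i phi_i X_{t+1-i}.
Substitute known values:
  E[X_{t+1} | ...] = (0.864) * (2)
                   = 1.7280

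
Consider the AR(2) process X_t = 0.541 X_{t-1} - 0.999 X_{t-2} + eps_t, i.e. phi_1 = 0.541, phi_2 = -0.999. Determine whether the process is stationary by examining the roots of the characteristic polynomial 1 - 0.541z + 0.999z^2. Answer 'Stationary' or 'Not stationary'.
\text{Stationary}

The AR(p) characteristic polynomial is P(z) = 1 - 0.541z + 0.999z^2.
Stationarity requires all roots to lie outside the unit circle, i.e. |z| > 1 for every root.
Set 1 + (-0.541) z + (0.999) z^2 = 0, i.e. a z^2 + b z + c = 0 with a = 0.999, b = -0.541, c = 1.
Discriminant D = b^2 - 4ac = (-0.541)^2 - 4*(0.999)*1 = 0.292681 - (3.996) = -3.703319.
D < 0, so the roots are the complex-conjugate pair z = (-b +/- i sqrt(-D)) / (2a) = 0.2708 +/- 0.9632i.
For a conjugate pair |z|^2 = z * conj(z) = (product of roots) = c/a = 1/(0.999) = 1.001001, so |z| = sqrt(1.001001) = 1.0005 for both roots.
Moduli of all roots: 1.0005, 1.0005.
All moduli strictly greater than 1? Yes.
Verdict: Stationary.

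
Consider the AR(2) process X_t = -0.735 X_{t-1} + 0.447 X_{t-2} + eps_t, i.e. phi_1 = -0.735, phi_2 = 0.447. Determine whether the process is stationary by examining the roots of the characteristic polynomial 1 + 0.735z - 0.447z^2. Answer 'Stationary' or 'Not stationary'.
\text{Not stationary}

The AR(p) characteristic polynomial is P(z) = 1 + 0.735z - 0.447z^2.
Stationarity requires all roots to lie outside the unit circle, i.e. |z| > 1 for every root.
Set 1 + (0.735) z + (-0.447) z^2 = 0, i.e. a z^2 + b z + c = 0 with a = -0.447, b = 0.735, c = 1.
Discriminant D = b^2 - 4ac = (0.735)^2 - 4*(-0.447)*1 = 0.540225 - (-1.788) = 2.328225.
D >= 0, so the roots are real: z = (-b +/- sqrt(D)) / (2a) = (-0.735 +/- 1.525852) / (-0.894).
  z_1 = (-0.735 + 1.525852) / (-0.894) = -0.8846,   |z_1| = 0.8846.
  z_2 = (-0.735 - 1.525852) / (-0.894) = 2.5289,   |z_2| = 2.5289.
Moduli of all roots: 0.8846, 2.5289.
All moduli strictly greater than 1? No.
Verdict: Not stationary.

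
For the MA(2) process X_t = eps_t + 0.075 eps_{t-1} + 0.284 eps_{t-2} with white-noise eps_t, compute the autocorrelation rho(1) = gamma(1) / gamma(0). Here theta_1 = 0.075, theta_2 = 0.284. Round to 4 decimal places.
\rho(1) = 0.0887

For an MA(q) process with theta_0 = 1, the autocovariance is
  gamma(k) = sigma^2 * sum_{i=0..q-k} theta_i * theta_{i+k},
and rho(k) = gamma(k) / gamma(0). Sigma^2 cancels.
  numerator   = (1)*(0.075) + (0.075)*(0.284) = 0.0963.
  denominator = (1)^2 + (0.075)^2 + (0.284)^2 = 1.086281.
  rho(1) = 0.0963 / 1.086281 = 0.0887.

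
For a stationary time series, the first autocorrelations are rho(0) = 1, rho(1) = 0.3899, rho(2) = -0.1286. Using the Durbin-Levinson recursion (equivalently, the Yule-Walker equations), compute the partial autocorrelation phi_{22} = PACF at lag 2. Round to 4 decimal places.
\phi_{22} = -0.3309

The PACF at lag k is phi_{kk}, the last component of the solution
to the Yule-Walker system G_k phi = r_k where
  (G_k)_{ij} = rho(|i - j|), (r_k)_i = rho(i), i,j = 1..k.
Equivalently, Durbin-Levinson gives phi_{kk} iteratively:
  phi_{11} = rho(1)
  phi_{kk} = [rho(k) - sum_{j=1..k-1} phi_{k-1,j} rho(k-j)]
            / [1 - sum_{j=1..k-1} phi_{k-1,j} rho(j)],
  phi_{k,j} = phi_{k-1,j} - phi_{kk} phi_{k-1,k-j},  j = 1..k-1.
Step k = 1:
  phi_11 = rho(1) = 0.3899.
Step k = 2:
  phi_22 = [rho(2) - phi_11 rho(1)] / [1 - phi_11 rho(1)] = [-0.1286 - (0.3899)(0.3899)] / [1 - (0.3899)(0.3899)]
         = -0.28062201 / 0.84797799 = -0.3309.
Therefore phi_{22} = -0.3309.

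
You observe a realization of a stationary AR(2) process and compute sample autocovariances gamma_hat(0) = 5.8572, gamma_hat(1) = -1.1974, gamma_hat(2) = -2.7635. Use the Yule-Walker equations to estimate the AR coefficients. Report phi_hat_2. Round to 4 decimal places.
\hat\phi_{2} = -0.5360

The Yule-Walker equations for an AR(p) process read, in matrix form,
  Gamma_p phi = r_p,   with   (Gamma_p)_{ij} = gamma(|i - j|),
                       (r_p)_i = gamma(i),   i,j = 1..p.
Substitute the sample gammas (Toeplitz matrix and right-hand side of size 2):
  Gamma_p = [[5.8572, -1.1974], [-1.1974, 5.8572]]
  r_p     = [-1.1974, -2.7635]
Written out:
  5.8572 phi_1 - 1.1974 phi_2 = -1.1974
  -1.1974 phi_1 + 5.8572 phi_2 = -2.7635
Solve by Cramer's rule:
  det = gamma(0)^2 - gamma(1)^2 = (5.8572)^2 - (-1.1974)^2 = 34.30679184 - 1.43376676 = 32.87302508
  phi_hat_1 = [gamma(1) gamma(0) - gamma(1) gamma(2)] / det = [(-1.1974)(5.8572) - (-1.1974)(-2.7635)] / 32.87302508 = -10.32242618 / 32.87302508 = -0.314
  phi_hat_2 = [gamma(0) gamma(2) - gamma(1)^2] / det = [(5.8572)(-2.7635) - (-1.1974)^2] / 32.87302508 = -17.62013896 / 32.87302508 = -0.536
So phi_hat = [-0.3140, -0.5360].
Therefore phi_hat_2 = -0.5360.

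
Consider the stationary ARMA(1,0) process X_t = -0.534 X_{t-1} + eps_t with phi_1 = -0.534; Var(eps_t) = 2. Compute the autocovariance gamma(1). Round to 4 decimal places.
\gamma(1) = -1.4940

Multiply the model equation by X_{t-k} and take expectations. With theta_0 = psi_0 = 1 and psi_j the MA(infinity) weights, this gives
  gamma(k) - sum_i phi_i gamma(k-i) = c_k,
  c_k = sigma^2 * sum_{j=k..q} theta_j psi_{j-k}   (c_k = 0 for k > q),
using gamma(-m) = gamma(m).
Pure AR (q = 0): c_0 = sigma^2 = 2, c_k = 0 for k >= 1.
Equations for k = 0 and k = 1 (AR order 1):
  gamma(0) = phi_1 gamma(1) + c_0
  gamma(1) = phi_1 gamma(0) + c_1
Substituting the second into the first: gamma(0) (1 - phi_1^2) = c_0 + phi_1 c_1, so
  gamma(0) = c_0 / (1 - phi_1^2) = 2 / (1 - (-0.534)^2) = 2 / 0.714844 = 2.797813.
  gamma(1) = phi_1 gamma(0) = (-0.534)(2.797813) = -1.494032.
Therefore gamma(1) = -1.4940 (to 4 decimal places).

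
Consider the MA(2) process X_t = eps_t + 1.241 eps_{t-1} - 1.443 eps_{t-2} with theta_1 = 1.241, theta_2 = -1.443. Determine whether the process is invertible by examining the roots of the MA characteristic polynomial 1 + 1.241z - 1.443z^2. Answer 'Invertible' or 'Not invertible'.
\text{Not invertible}

The MA(q) characteristic polynomial is P(z) = 1 + 1.241z - 1.443z^2.
Invertibility requires all roots to lie outside the unit circle, i.e. |z| > 1 for every root.
Set 1 + (1.241) z + (-1.443) z^2 = 0, i.e. a z^2 + b z + c = 0 with a = -1.443, b = 1.241, c = 1.
Discriminant D = b^2 - 4ac = (1.241)^2 - 4*(-1.443)*1 = 1.540081 - (-5.772) = 7.312081.
D >= 0, so the roots are real: z = (-b +/- sqrt(D)) / (2a) = (-1.241 +/- 2.704086) / (-2.886).
  z_1 = (-1.241 + 2.704086) / (-2.886) = -0.507,   |z_1| = 0.507.
  z_2 = (-1.241 - 2.704086) / (-2.886) = 1.367,   |z_2| = 1.367.
Moduli of all roots: 0.5070, 1.3670.
All moduli strictly greater than 1? No.
Verdict: Not invertible.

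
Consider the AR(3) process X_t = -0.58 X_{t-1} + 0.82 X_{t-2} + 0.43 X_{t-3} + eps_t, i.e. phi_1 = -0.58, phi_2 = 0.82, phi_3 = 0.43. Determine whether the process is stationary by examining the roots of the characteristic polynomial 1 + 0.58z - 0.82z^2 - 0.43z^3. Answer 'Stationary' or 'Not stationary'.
\text{Stationary}

The AR(p) characteristic polynomial is P(z) = 1 + 0.58z - 0.82z^2 - 0.43z^3.
Stationarity requires all roots to lie outside the unit circle, i.e. |z| > 1 for every root.
Degree 3: look for a simple real root z0 first, then factor out (1 - z/z0) and solve the remaining quadratic.
Testing z0 = -2: P(-2) = 1 + (0.58)(-2) + (-0.82)(-2)^2 + (-0.43)(-2)^3
  = 1 + (-1.16) + (-3.28) + (3.44) = 0.  So z_0 = -2 is a root, |z_0| = 2.
Divide out the factor (1 + 0.5 z) = (1 - z/z0) (since 1/z0 = -0.5):
  P(z) = (1 + 0.5 z)(1 + (0.08) z + (-0.86) z^2)
  [check: z-coef 0.08 - (-0.5) = 0.58; z^2-coef -0.86 - (-0.5)(0.08) = -0.82; z^3-coef -(-0.5)(-0.86) = -0.43.]
Remaining roots from the quadratic factor 1 + (0.08) z + (-0.86) z^2:
  Set 1 + (0.08) z + (-0.86) z^2 = 0, i.e. a z^2 + b z + c = 0 with a = -0.86, b = 0.08, c = 1.
  Discriminant D = b^2 - 4ac = (0.08)^2 - 4*(-0.86)*1 = 0.0064 - (-3.44) = 3.4464.
  D >= 0, so the roots are real: z = (-b +/- sqrt(D)) / (2a) = (-0.08 +/- 1.856448) / (-1.72).
    z_1 = (-0.08 + 1.856448) / (-1.72) = -1.0328,   |z_1| = 1.0328.
    z_2 = (-0.08 - 1.856448) / (-1.72) = 1.1258,   |z_2| = 1.1258.
Moduli of all roots: 2.0000, 1.0328, 1.1258.
All moduli strictly greater than 1? Yes.
Verdict: Stationary.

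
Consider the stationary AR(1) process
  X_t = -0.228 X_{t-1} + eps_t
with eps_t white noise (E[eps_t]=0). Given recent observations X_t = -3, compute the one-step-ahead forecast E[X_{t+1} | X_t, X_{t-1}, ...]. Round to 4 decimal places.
E[X_{t+1} \mid \mathcal F_t] = 0.6840

For an AR(p) model X_t = c + sum_i phi_i X_{t-i} + eps_t, the
one-step-ahead conditional mean is
  E[X_{t+1} | X_t, ...] = c + sum_i phi_i X_{t+1-i}.
Substitute known values:
  E[X_{t+1} | ...] = (-0.228) * (-3)
                   = 0.6840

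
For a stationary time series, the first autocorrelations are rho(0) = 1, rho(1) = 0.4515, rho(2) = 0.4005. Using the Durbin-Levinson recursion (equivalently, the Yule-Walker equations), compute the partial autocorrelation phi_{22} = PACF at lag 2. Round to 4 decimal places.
\phi_{22} = 0.2470

The PACF at lag k is phi_{kk}, the last component of the solution
to the Yule-Walker system G_k phi = r_k where
  (G_k)_{ij} = rho(|i - j|), (r_k)_i = rho(i), i,j = 1..k.
Equivalently, Durbin-Levinson gives phi_{kk} iteratively:
  phi_{11} = rho(1)
  phi_{kk} = [rho(k) - sum_{j=1..k-1} phi_{k-1,j} rho(k-j)]
            / [1 - sum_{j=1..k-1} phi_{k-1,j} rho(j)],
  phi_{k,j} = phi_{k-1,j} - phi_{kk} phi_{k-1,k-j},  j = 1..k-1.
Step k = 1:
  phi_11 = rho(1) = 0.4515.
Step k = 2:
  phi_22 = [rho(2) - phi_11 rho(1)] / [1 - phi_11 rho(1)] = [0.4005 - (0.4515)(0.4515)] / [1 - (0.4515)(0.4515)]
         = 0.19664775 / 0.79614775 = 0.247.
Therefore phi_{22} = 0.2470.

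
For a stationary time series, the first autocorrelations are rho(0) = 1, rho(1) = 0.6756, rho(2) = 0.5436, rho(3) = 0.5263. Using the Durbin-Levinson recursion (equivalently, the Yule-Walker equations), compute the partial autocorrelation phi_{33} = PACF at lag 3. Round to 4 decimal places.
\phi_{33} = 0.2070

The PACF at lag k is phi_{kk}, the last component of the solution
to the Yule-Walker system G_k phi = r_k where
  (G_k)_{ij} = rho(|i - j|), (r_k)_i = rho(i), i,j = 1..k.
Equivalently, Durbin-Levinson gives phi_{kk} iteratively:
  phi_{11} = rho(1)
  phi_{kk} = [rho(k) - sum_{j=1..k-1} phi_{k-1,j} rho(k-j)]
            / [1 - sum_{j=1..k-1} phi_{k-1,j} rho(j)],
  phi_{k,j} = phi_{k-1,j} - phi_{kk} phi_{k-1,k-j},  j = 1..k-1.
Step k = 1:
  phi_11 = rho(1) = 0.6756.
Step k = 2:
  phi_22 = [rho(2) - phi_11 rho(1)] / [1 - phi_11 rho(1)] = [0.5436 - (0.6756)(0.6756)] / [1 - (0.6756)(0.6756)]
         = 0.08716464 / 0.54356464 = 0.160357.
  Update: phi_21 = phi_11 - phi_22 phi_11 = 0.6756 - (0.160357)(0.6756) = 0.567263.
Step k = 3:
  phi_33 = [rho(3) - phi_21 rho(2) - phi_22 rho(1)] / [1 - phi_21 rho(1) - phi_22 rho(2)]
    numerator   = 0.5263 - (0.567263)(0.5436) - (0.160357)(0.6756) = 0.10959861
    denominator = 1 - (0.567263)(0.6756) - (0.160357)(0.5436) = 0.52958714
  phi_33 = 0.10959861 / 0.52958714 = 0.207.
Therefore phi_{33} = 0.2070.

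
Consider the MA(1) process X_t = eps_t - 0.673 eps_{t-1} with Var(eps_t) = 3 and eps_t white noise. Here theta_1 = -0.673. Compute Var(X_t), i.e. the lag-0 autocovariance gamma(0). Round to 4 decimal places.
\gamma(0) = 4.3588

For an MA(q) process X_t = eps_t + sum_i theta_i eps_{t-i} with
Var(eps_t) = sigma^2, the variance is
  gamma(0) = sigma^2 * (1 + sum_i theta_i^2).
  sum_i theta_i^2 = (-0.673)^2 = 0.452929.
  gamma(0) = 3 * (1 + 0.452929) = 3 * 1.452929 = 4.358787, which rounds to 4.3588.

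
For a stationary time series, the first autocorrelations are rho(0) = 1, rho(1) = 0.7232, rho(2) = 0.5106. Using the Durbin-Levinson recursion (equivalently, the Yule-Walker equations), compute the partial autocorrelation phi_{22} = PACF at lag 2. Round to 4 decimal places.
\phi_{22} = -0.0260

The PACF at lag k is phi_{kk}, the last component of the solution
to the Yule-Walker system G_k phi = r_k where
  (G_k)_{ij} = rho(|i - j|), (r_k)_i = rho(i), i,j = 1..k.
Equivalently, Durbin-Levinson gives phi_{kk} iteratively:
  phi_{11} = rho(1)
  phi_{kk} = [rho(k) - sum_{j=1..k-1} phi_{k-1,j} rho(k-j)]
            / [1 - sum_{j=1..k-1} phi_{k-1,j} rho(j)],
  phi_{k,j} = phi_{k-1,j} - phi_{kk} phi_{k-1,k-j},  j = 1..k-1.
Step k = 1:
  phi_11 = rho(1) = 0.7232.
Step k = 2:
  phi_22 = [rho(2) - phi_11 rho(1)] / [1 - phi_11 rho(1)] = [0.5106 - (0.7232)(0.7232)] / [1 - (0.7232)(0.7232)]
         = -0.01241824 / 0.47698176 = -0.026.
Therefore phi_{22} = -0.0260.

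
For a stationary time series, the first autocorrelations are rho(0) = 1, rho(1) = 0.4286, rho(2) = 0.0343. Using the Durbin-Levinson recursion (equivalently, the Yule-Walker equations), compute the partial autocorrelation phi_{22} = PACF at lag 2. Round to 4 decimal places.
\phi_{22} = -0.1830

The PACF at lag k is phi_{kk}, the last component of the solution
to the Yule-Walker system G_k phi = r_k where
  (G_k)_{ij} = rho(|i - j|), (r_k)_i = rho(i), i,j = 1..k.
Equivalently, Durbin-Levinson gives phi_{kk} iteratively:
  phi_{11} = rho(1)
  phi_{kk} = [rho(k) - sum_{j=1..k-1} phi_{k-1,j} rho(k-j)]
            / [1 - sum_{j=1..k-1} phi_{k-1,j} rho(j)],
  phi_{k,j} = phi_{k-1,j} - phi_{kk} phi_{k-1,k-j},  j = 1..k-1.
Step k = 1:
  phi_11 = rho(1) = 0.4286.
Step k = 2:
  phi_22 = [rho(2) - phi_11 rho(1)] / [1 - phi_11 rho(1)] = [0.0343 - (0.4286)(0.4286)] / [1 - (0.4286)(0.4286)]
         = -0.14939796 / 0.81630204 = -0.183.
Therefore phi_{22} = -0.1830.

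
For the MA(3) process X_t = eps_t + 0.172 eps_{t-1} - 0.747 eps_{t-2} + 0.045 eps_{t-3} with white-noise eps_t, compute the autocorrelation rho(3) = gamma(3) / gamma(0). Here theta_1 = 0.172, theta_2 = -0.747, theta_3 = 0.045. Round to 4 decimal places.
\rho(3) = 0.0283

For an MA(q) process with theta_0 = 1, the autocovariance is
  gamma(k) = sigma^2 * sum_{i=0..q-k} theta_i * theta_{i+k},
and rho(k) = gamma(k) / gamma(0). Sigma^2 cancels.
  numerator   = (1)*(0.045) = 0.045.
  denominator = (1)^2 + (0.172)^2 + (-0.747)^2 + (0.045)^2 = 1.589618.
  rho(3) = 0.045 / 1.589618 = 0.0283.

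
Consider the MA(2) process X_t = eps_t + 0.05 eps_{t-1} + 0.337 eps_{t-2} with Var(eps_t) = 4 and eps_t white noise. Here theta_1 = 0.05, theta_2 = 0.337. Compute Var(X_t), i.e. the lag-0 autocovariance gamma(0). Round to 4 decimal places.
\gamma(0) = 4.4643

For an MA(q) process X_t = eps_t + sum_i theta_i eps_{t-i} with
Var(eps_t) = sigma^2, the variance is
  gamma(0) = sigma^2 * (1 + sum_i theta_i^2).
  sum_i theta_i^2 = (0.05)^2 + (0.337)^2 = 0.0025 + 0.113569 = 0.116069.
  gamma(0) = 4 * (1 + 0.116069) = 4 * 1.116069 = 4.464276, which rounds to 4.4643.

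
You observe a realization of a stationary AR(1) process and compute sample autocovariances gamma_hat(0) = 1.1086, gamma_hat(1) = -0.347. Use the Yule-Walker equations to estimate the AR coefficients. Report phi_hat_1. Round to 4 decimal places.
\hat\phi_{1} = -0.3130

The Yule-Walker equations for an AR(p) process read, in matrix form,
  Gamma_p phi = r_p,   with   (Gamma_p)_{ij} = gamma(|i - j|),
                       (r_p)_i = gamma(i),   i,j = 1..p.
Substitute the sample gammas (Toeplitz matrix and right-hand side of size 1):
  Gamma_p = [[1.1086]]
  r_p     = [-0.347]
With p = 1 this is the single equation gamma(0) phi_1 = gamma(1):
  phi_hat_1 = gamma(1) / gamma(0) = -0.347 / 1.1086 = -0.3130.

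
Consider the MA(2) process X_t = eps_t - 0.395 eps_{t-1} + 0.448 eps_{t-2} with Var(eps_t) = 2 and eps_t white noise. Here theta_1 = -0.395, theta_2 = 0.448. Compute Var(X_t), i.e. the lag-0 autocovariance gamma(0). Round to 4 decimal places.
\gamma(0) = 2.7135

For an MA(q) process X_t = eps_t + sum_i theta_i eps_{t-i} with
Var(eps_t) = sigma^2, the variance is
  gamma(0) = sigma^2 * (1 + sum_i theta_i^2).
  sum_i theta_i^2 = (-0.395)^2 + (0.448)^2 = 0.156025 + 0.200704 = 0.356729.
  gamma(0) = 2 * (1 + 0.356729) = 2 * 1.356729 = 2.713458, which rounds to 2.7135.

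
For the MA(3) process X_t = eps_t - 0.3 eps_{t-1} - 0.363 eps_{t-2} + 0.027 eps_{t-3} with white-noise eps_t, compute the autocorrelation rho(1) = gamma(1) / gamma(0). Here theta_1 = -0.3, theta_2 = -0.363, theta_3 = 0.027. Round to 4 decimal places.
\rho(1) = -0.1643

For an MA(q) process with theta_0 = 1, the autocovariance is
  gamma(k) = sigma^2 * sum_{i=0..q-k} theta_i * theta_{i+k},
and rho(k) = gamma(k) / gamma(0). Sigma^2 cancels.
  numerator   = (1)*(-0.3) + (-0.3)*(-0.363) + (-0.363)*(0.027) = -0.200901.
  denominator = (1)^2 + (-0.3)^2 + (-0.363)^2 + (0.027)^2 = 1.222498.
  rho(1) = -0.200901 / 1.222498 = -0.1643.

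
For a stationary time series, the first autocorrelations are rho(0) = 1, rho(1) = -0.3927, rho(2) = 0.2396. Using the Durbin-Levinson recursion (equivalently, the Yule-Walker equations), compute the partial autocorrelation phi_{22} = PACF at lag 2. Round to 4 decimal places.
\phi_{22} = 0.1010

The PACF at lag k is phi_{kk}, the last component of the solution
to the Yule-Walker system G_k phi = r_k where
  (G_k)_{ij} = rho(|i - j|), (r_k)_i = rho(i), i,j = 1..k.
Equivalently, Durbin-Levinson gives phi_{kk} iteratively:
  phi_{11} = rho(1)
  phi_{kk} = [rho(k) - sum_{j=1..k-1} phi_{k-1,j} rho(k-j)]
            / [1 - sum_{j=1..k-1} phi_{k-1,j} rho(j)],
  phi_{k,j} = phi_{k-1,j} - phi_{kk} phi_{k-1,k-j},  j = 1..k-1.
Step k = 1:
  phi_11 = rho(1) = -0.3927.
Step k = 2:
  phi_22 = [rho(2) - phi_11 rho(1)] / [1 - phi_11 rho(1)] = [0.2396 - (-0.3927)(-0.3927)] / [1 - (-0.3927)(-0.3927)]
         = 0.08538671 / 0.84578671 = 0.101.
Therefore phi_{22} = 0.1010.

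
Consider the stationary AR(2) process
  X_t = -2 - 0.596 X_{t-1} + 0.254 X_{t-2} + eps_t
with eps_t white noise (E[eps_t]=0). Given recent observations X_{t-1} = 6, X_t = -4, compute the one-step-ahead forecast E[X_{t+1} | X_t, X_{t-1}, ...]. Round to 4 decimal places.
E[X_{t+1} \mid \mathcal F_t] = 1.9080

For an AR(p) model X_t = c + sum_i phi_i X_{t-i} + eps_t, the
one-step-ahead conditional mean is
  E[X_{t+1} | X_t, ...] = c + sum_i phi_i X_{t+1-i}.
Substitute known values:
  E[X_{t+1} | ...] = -2 + (-0.596) * (-4) + (0.254) * (6)
                   = 1.9080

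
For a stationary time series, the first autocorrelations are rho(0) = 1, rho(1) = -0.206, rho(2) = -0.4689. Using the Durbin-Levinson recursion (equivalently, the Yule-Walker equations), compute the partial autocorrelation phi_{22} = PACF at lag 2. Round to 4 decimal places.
\phi_{22} = -0.5340

The PACF at lag k is phi_{kk}, the last component of the solution
to the Yule-Walker system G_k phi = r_k where
  (G_k)_{ij} = rho(|i - j|), (r_k)_i = rho(i), i,j = 1..k.
Equivalently, Durbin-Levinson gives phi_{kk} iteratively:
  phi_{11} = rho(1)
  phi_{kk} = [rho(k) - sum_{j=1..k-1} phi_{k-1,j} rho(k-j)]
            / [1 - sum_{j=1..k-1} phi_{k-1,j} rho(j)],
  phi_{k,j} = phi_{k-1,j} - phi_{kk} phi_{k-1,k-j},  j = 1..k-1.
Step k = 1:
  phi_11 = rho(1) = -0.206.
Step k = 2:
  phi_22 = [rho(2) - phi_11 rho(1)] / [1 - phi_11 rho(1)] = [-0.4689 - (-0.206)(-0.206)] / [1 - (-0.206)(-0.206)]
         = -0.511336 / 0.957564 = -0.534.
Therefore phi_{22} = -0.5340.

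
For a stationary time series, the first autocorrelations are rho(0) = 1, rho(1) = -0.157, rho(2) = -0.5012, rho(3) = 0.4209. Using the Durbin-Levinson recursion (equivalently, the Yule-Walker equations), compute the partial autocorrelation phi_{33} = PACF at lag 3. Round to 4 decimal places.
\phi_{33} = 0.3110

The PACF at lag k is phi_{kk}, the last component of the solution
to the Yule-Walker system G_k phi = r_k where
  (G_k)_{ij} = rho(|i - j|), (r_k)_i = rho(i), i,j = 1..k.
Equivalently, Durbin-Levinson gives phi_{kk} iteratively:
  phi_{11} = rho(1)
  phi_{kk} = [rho(k) - sum_{j=1..k-1} phi_{k-1,j} rho(k-j)]
            / [1 - sum_{j=1..k-1} phi_{k-1,j} rho(j)],
  phi_{k,j} = phi_{k-1,j} - phi_{kk} phi_{k-1,k-j},  j = 1..k-1.
Step k = 1:
  phi_11 = rho(1) = -0.157.
Step k = 2:
  phi_22 = [rho(2) - phi_11 rho(1)] / [1 - phi_11 rho(1)] = [-0.5012 - (-0.157)(-0.157)] / [1 - (-0.157)(-0.157)]
         = -0.525849 / 0.975351 = -0.539138.
  Update: phi_21 = phi_11 - phi_22 phi_11 = -0.157 - (-0.539138)(-0.157) = -0.241645.
Step k = 3:
  phi_33 = [rho(3) - phi_21 rho(2) - phi_22 rho(1)] / [1 - phi_21 rho(1) - phi_22 rho(2)]
    numerator   = 0.4209 - (-0.241645)(-0.5012) - (-0.539138)(-0.157) = 0.21514298
    denominator = 1 - (-0.241645)(-0.157) - (-0.539138)(-0.5012) = 0.69184571
  phi_33 = 0.21514298 / 0.69184571 = 0.311.
Therefore phi_{33} = 0.3110.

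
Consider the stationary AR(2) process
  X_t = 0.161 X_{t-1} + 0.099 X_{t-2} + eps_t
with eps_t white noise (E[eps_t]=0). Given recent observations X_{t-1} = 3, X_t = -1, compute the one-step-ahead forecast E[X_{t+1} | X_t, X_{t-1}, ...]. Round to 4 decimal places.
E[X_{t+1} \mid \mathcal F_t] = 0.1360

For an AR(p) model X_t = c + sum_i phi_i X_{t-i} + eps_t, the
one-step-ahead conditional mean is
  E[X_{t+1} | X_t, ...] = c + sum_i phi_i X_{t+1-i}.
Substitute known values:
  E[X_{t+1} | ...] = (0.161) * (-1) + (0.099) * (3)
                   = 0.1360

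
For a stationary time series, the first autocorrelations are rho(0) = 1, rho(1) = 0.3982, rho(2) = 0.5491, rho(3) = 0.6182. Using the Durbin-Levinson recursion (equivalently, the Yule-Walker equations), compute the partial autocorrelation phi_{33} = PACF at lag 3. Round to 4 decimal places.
\phi_{33} = 0.4790

The PACF at lag k is phi_{kk}, the last component of the solution
to the Yule-Walker system G_k phi = r_k where
  (G_k)_{ij} = rho(|i - j|), (r_k)_i = rho(i), i,j = 1..k.
Equivalently, Durbin-Levinson gives phi_{kk} iteratively:
  phi_{11} = rho(1)
  phi_{kk} = [rho(k) - sum_{j=1..k-1} phi_{k-1,j} rho(k-j)]
            / [1 - sum_{j=1..k-1} phi_{k-1,j} rho(j)],
  phi_{k,j} = phi_{k-1,j} - phi_{kk} phi_{k-1,k-j},  j = 1..k-1.
Step k = 1:
  phi_11 = rho(1) = 0.3982.
Step k = 2:
  phi_22 = [rho(2) - phi_11 rho(1)] / [1 - phi_11 rho(1)] = [0.5491 - (0.3982)(0.3982)] / [1 - (0.3982)(0.3982)]
         = 0.39053676 / 0.84143676 = 0.464131.
  Update: phi_21 = phi_11 - phi_22 phi_11 = 0.3982 - (0.464131)(0.3982) = 0.213383.
Step k = 3:
  phi_33 = [rho(3) - phi_21 rho(2) - phi_22 rho(1)] / [1 - phi_21 rho(1) - phi_22 rho(2)]
    numerator   = 0.6182 - (0.213383)(0.5491) - (0.464131)(0.3982) = 0.31621444
    denominator = 1 - (0.213383)(0.3982) - (0.464131)(0.5491) = 0.6601766
  phi_33 = 0.31621444 / 0.6601766 = 0.479.
Therefore phi_{33} = 0.4790.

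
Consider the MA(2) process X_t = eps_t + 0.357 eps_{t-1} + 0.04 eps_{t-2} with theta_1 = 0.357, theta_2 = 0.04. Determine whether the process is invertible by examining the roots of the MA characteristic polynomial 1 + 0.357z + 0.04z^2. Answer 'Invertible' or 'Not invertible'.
\text{Invertible}

The MA(q) characteristic polynomial is P(z) = 1 + 0.357z + 0.04z^2.
Invertibility requires all roots to lie outside the unit circle, i.e. |z| > 1 for every root.
Set 1 + (0.357) z + (0.04) z^2 = 0, i.e. a z^2 + b z + c = 0 with a = 0.04, b = 0.357, c = 1.
Discriminant D = b^2 - 4ac = (0.357)^2 - 4*(0.04)*1 = 0.127449 - (0.16) = -0.032551.
D < 0, so the roots are the complex-conjugate pair z = (-b +/- i sqrt(-D)) / (2a) = -4.4625 +/- 2.2552i.
For a conjugate pair |z|^2 = z * conj(z) = (product of roots) = c/a = 1/(0.04) = 25, so |z| = sqrt(25) = 5 for both roots.
Moduli of all roots: 5.0000, 5.0000.
All moduli strictly greater than 1? Yes.
Verdict: Invertible.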